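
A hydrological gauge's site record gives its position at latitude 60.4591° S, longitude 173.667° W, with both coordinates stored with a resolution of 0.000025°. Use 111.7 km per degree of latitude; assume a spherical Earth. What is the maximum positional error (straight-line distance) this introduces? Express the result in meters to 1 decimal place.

1.6 meters

With a 0.000025° grid the true value lies within half a step, ±0.000025°/2 = ±1.25e-05°, of the stored one.
North–south component: 1.25e-05° × 111700 = 1.39625 m.
East–west component at 60.4591°: 1.25e-05° × 111700 × cos 60.4591° ≈ 1.25e-05 × 55073.1 ≈ 0.688414 m.
Combining orthogonally: (1.39625² + 0.688414²)^½ ≈ 1.55674 m.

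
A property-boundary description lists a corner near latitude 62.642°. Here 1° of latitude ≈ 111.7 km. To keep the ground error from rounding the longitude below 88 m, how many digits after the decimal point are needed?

3 decimal places

At 62.642° one degree of longitude covers 111700 × cos 62.642° ≈ 111700 × 0.4595 ≈ 51331.6 m.
N decimal places → at most half a unit in the last place, 0.5 × 10⁻ᴺ° = 51331.6/2 × 10⁻ᴺ m.
Setting 25665.8 × 10⁻ᴺ ≤ 88 gives 10ᴺ ≥ 291.7, i.e. N ≥ 2.46.
So 3 decimal places suffice (25.7 m); 2 would allow up to 257 m.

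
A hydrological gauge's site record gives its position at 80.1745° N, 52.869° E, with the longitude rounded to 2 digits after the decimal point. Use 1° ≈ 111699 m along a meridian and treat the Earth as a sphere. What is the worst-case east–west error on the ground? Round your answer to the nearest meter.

95 meters

Rounding to 2 decimal places leaves the longitude within ±0.005° of the true value.
One degree of longitude at 80.1745° is 111699 × cos 80.1745° ≈ 111699 × 0.1706 = 19061.2 m.
East–west error: 0.005° × 19061.2 m/° ≈ 95.3061 m.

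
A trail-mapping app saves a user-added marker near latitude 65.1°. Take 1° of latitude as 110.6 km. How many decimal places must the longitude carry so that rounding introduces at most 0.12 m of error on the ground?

6

At 65.1° one degree of longitude covers 110600 × cos 65.1° ≈ 110600 × 0.4210 ≈ 46566.6 m.
N decimal places → at most half a unit in the last place, 0.5 × 10⁻ᴺ° = 46566.6/2 × 10⁻ᴺ m.
Setting 23283.3 × 10⁻ᴺ ≤ 0.12 gives 10ᴺ ≥ 1.94e+05, i.e. N ≥ 5.29.
At 5 places the error can reach 0.233 m, but 6 places keeps it to 0.0233 m.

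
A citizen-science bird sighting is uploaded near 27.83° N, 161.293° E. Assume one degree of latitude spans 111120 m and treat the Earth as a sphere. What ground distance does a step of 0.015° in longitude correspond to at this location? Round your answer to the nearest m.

1474 m

One degree of longitude here spans 111120 × cos 27.83° = 111120 × 0.8843 ≈ 98267.5 m; 0.015° of that is 1474.01 m.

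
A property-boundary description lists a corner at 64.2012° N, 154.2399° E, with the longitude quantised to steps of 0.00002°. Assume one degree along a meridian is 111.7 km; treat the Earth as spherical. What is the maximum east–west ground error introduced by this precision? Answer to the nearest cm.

With a 0.00002° grid the true value lies within half a step, ±0.00002°/2 = ±1e-05°, of the stored one.
At latitude 64.2012° a degree of longitude spans 111700 m × cos 64.2012° = 111700 × 0.4352 ≈ 48613.2 m.
East–west error: 1e-05° × 48613.2 m/° ≈ 0.486132 m.
That is 0.486132 m = 48.613 cm.

49 cm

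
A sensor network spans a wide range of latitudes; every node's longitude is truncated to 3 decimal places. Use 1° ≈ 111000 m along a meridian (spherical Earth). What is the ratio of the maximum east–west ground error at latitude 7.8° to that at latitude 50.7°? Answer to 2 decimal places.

1.56

Truncating at 3 decimal places can drop up to a full unit in the last place, so the longitude may be off by as much as 0.001°.
Error at 7.8° = 0.001° × 111000 × cos 7.8° ≈ 111 × 0.9907 = 109.97 m.
Error at 50.7° = 0.001° × 111000 × cos 50.7° ≈ 111 × 0.6334 = 70.305 m.
Ratio: 109.97 / 70.305 = cos 7.8° / cos 50.7° ≈ 1.5642.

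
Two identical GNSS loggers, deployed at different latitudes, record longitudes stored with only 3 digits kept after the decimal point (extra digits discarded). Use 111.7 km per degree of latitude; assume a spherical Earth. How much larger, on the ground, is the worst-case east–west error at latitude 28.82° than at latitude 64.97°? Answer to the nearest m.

51 m

Truncating at 3 decimal places can drop up to a full unit in the last place, so the longitude may be off by as much as 0.001°.
At 28.82°: 0.001° × 111700 × cos 28.82° = 0.001 × 111700 × 0.8761 ≈ 97.865 m.
At 64.97°: 0.001° × 111700 × cos 64.97° = 0.001 × 111700 × 0.4231 ≈ 47.259 m.
Difference: 97.865 − 47.259 = 50.605 m.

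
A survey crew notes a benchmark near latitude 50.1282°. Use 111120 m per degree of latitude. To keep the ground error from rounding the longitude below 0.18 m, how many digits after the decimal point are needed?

At 50.1282° one degree of longitude covers 111120 × cos 50.1282° ≈ 111120 × 0.6411 ≈ 71235.9 m.
Rounding to N decimal places gives at most 0.5 × 10⁻ᴺ degrees of error, i.e. 0.5 × 10⁻ᴺ × 71235.9 m.
Setting 35618 × 10⁻ᴺ ≤ 0.18 gives 10ᴺ ≥ 1.979e+05, i.e. N ≥ 5.30.
N = 5 would give 0.356 m (too coarse); N = 6 gives 0.0356 m ≤ 0.18 m.

6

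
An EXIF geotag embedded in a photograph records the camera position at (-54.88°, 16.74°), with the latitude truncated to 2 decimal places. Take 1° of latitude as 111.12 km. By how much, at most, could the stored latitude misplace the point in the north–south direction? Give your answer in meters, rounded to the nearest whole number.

1111 meters

Truncating at 2 decimal places can drop up to a full unit in the last place, so the latitude may be off by as much as 0.01°.
So the N–S error is at most 0.01 × 111120 = 1111.2 m.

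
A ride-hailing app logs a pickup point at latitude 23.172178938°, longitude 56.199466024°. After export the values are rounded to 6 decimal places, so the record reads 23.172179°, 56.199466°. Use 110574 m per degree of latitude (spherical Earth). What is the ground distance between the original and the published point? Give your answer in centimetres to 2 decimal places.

0.73 centimetres

Δlat = 23.172178938 − 23.172179 = -0.000000062°; Δlon = 56.199466024 − 56.199466 = +0.000000024°.
North–south shift: -0.000000062 × 110574 = -0.00685559 m.
East–west at this latitude: 0.000000024° × 110574 × cos 23.1722° ≈ 0.000000024 × 101654 = 0.00243969 m.
Hypotenuse of the two orthogonal shifts: √(0.00685559² + 0.00243969²) = 0.00727675 m.
That is 0.00727675 m = 0.72768 cm.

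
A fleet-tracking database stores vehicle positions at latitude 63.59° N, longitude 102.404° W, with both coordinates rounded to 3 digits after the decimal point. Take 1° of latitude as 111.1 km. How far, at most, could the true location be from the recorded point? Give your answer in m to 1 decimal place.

60.8 m

Rounding to 3 decimal places leaves each coordinate within ±0.0005° of the true value.
North–south component: 0.0005° × 111100 = 55.55 m.
E–W at 63.59°: 0.0005° × 111100 × cos 63.59° = 0.0005 × 111100 × 0.4448 ≈ 24.7082 m.
The two errors are perpendicular, so the maximum displacement is √(55.55² + 24.7082²) ≈ 60.7972 m.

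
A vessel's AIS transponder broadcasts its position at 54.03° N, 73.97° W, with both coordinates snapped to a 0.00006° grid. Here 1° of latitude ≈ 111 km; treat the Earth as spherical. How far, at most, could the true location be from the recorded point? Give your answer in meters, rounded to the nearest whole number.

With a 0.00006° grid the true value lies within half a step, ±0.00006°/2 = ±3e-05°, of the stored one.
N–S: 3e-05° × 111000 m/° = 3.33 m.
East–west component at 54.03°: 3e-05° × 111000 × cos 54.03° ≈ 3e-05 × 65197.1 ≈ 1.95591 m.
The two errors are perpendicular, so the maximum displacement is √(3.33² + 1.95591²) ≈ 3.86193 m.

4 meters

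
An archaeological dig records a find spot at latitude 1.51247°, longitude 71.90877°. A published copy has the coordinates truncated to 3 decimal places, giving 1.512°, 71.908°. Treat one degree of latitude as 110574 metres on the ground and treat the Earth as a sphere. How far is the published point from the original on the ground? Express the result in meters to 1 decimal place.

The latitude changed by +0.00047° and the longitude by +0.00077°.
North–south shift: 0.00047 × 110574 = 51.9698 m.
E–W at 1.512°: 0.00077° × 110574 × cos 1.512° = 0.00077 × 110574 × 0.9997 ≈ 85.1123 m.
Distance: √(51.9698² + 85.1123²) ≈ 99.7245 m.

99.7 meters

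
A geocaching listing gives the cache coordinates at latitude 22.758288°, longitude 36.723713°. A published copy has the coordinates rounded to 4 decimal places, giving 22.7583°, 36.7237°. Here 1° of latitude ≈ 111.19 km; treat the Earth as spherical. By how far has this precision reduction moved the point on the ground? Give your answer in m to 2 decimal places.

The latitude changed by -0.000012° and the longitude by +0.000013°.
North–south shift: -0.000012 × 111190 = -1.33428 m.
East–west at this latitude: 0.000013° × 111190 × cos 22.7583° ≈ 0.000013 × 102533 = 1.33293 m.
Hypotenuse of the two orthogonal shifts: √(1.33428² + 1.33293²) = 1.886 m.

1.89 m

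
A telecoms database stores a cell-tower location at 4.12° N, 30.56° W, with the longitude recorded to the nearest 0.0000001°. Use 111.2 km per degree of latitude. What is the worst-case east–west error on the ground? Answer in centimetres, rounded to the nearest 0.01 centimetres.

0.55 centimetres

Rounding to 7 decimal places leaves the longitude within ±5e-08° of the true value.
Parallels shrink by cos φ, so at 4.12° a degree of longitude is 111200 × 0.9974 ≈ 110913 m.
So at most 5e-08° × 110913 ≈ 0.00554563 m east–west.
That is 0.00554563 m = 0.55456 cm.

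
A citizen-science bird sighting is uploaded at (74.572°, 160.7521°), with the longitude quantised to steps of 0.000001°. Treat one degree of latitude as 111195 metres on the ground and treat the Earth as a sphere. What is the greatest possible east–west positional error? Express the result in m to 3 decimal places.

With a 0.000001° grid the true value lies within half a step, ±0.000001°/2 = ±5e-07°, of the stored one.
One degree of longitude at 74.572° is 111195 × cos 74.572° ≈ 111195 × 0.2660 = 29580.9 m.
East–west error: 5e-07° × 29580.9 m/° ≈ 0.0147904 m.

0.015 m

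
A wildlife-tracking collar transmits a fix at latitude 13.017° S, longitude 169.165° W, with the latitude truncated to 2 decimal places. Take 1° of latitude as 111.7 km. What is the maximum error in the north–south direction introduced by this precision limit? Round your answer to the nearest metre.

1117 metres

Truncating at 2 decimal places can drop up to a full unit in the last place, so the latitude may be off by as much as 0.01°.
North–south distance: 0.01° × 111700 m/° = 1117 m.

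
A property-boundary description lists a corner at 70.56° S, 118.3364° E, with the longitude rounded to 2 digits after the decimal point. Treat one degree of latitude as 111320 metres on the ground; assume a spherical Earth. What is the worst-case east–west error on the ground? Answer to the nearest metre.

Rounding to 2 decimal places leaves the longitude within ±0.005° of the true value.
Parallels shrink by cos φ, so at 70.56° a degree of longitude is 111320 × 0.3328 ≈ 37049.5 m.
East–west error: 0.005° × 37049.5 m/° ≈ 185.247 m.

185 metres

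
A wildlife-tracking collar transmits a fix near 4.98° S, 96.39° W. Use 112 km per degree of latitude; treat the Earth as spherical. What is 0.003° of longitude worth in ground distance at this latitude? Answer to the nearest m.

335 m

0.003° of longitude at 4.98° is 0.003 × 112000 × cos 4.98° ≈ 0.003 × 111577 = 334.732 m.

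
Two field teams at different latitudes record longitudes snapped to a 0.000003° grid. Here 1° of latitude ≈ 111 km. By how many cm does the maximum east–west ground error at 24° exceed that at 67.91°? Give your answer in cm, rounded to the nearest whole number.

9 cm

With a 0.000003° grid the true value lies within half a step, ±0.000003°/2 = ±1.5e-06°, of the stored one.
At 24°: 1.5e-06° × 111000 × cos 24° = 1.5e-06 × 111000 × 0.9135 ≈ 0.15211 m.
Error at 67.91° = 1.5e-06° × 111000 × cos 67.91° ≈ 0.1665 × 0.3761 = 0.062614 m.
So the lower-latitude error exceeds the higher by 0.15211 − 0.062614 = 0.089491 m.
That is 0.0894909 m = 8.9491 cm.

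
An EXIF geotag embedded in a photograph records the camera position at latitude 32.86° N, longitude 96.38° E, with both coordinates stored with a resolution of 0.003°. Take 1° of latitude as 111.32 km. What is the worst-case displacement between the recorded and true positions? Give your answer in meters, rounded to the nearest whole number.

218 meters

With a 0.003° grid the true value lies within half a step, ±0.003°/2 = ±0.0015°, of the stored one.
N–S: 0.0015° × 111320 m/° = 166.98 m.
East–west component at 32.86°: 0.0015° × 111320 × cos 32.86° ≈ 0.0015 × 93508.7 ≈ 140.263 m.
The two errors are perpendicular, so the maximum displacement is √(166.98² + 140.263²) ≈ 218.073 m.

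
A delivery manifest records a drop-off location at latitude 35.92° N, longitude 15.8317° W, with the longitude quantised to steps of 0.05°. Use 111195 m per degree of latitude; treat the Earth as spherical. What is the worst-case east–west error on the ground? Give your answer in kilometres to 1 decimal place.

With a 0.05° grid the true value lies within half a step, ±0.05°/2 = ±0.025°, of the stored one.
Parallels shrink by cos φ, so at 35.92° a degree of longitude is 111195 × 0.8098 ≈ 90049.8 m.
East–west error: 0.025° × 90049.8 m/° ≈ 2251.25 m.
That is 2251.25 m = 2.2512 km.

2.3 kilometres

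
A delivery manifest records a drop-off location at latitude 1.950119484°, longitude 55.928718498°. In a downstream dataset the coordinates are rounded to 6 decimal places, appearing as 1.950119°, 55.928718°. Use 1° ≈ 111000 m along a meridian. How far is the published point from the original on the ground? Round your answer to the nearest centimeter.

8 centimeters

Δlat = 1.950119484 − 1.950119 = +0.000000484°; Δlon = 55.928718498 − 55.928718 = +0.000000498°.
North–south shift: 0.000000484 × 111000 = 0.053724 m.
East–west at this latitude: 0.000000498° × 111000 × cos 1.95012° ≈ 0.000000498 × 110936 = 0.055246 m.
Distance: √(0.053724² + 0.055246²) ≈ 0.0770609 m.
That is 0.0770609 m = 7.7061 cm.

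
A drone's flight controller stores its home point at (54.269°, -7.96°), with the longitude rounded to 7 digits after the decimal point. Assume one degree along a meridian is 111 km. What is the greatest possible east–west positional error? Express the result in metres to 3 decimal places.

Rounding to 7 decimal places leaves the longitude within ±5e-08° of the true value.
At latitude 54.269° a degree of longitude spans 111000 m × cos 54.269° = 111000 × 0.5840 ≈ 64821.8 m.
East–west error: 5e-08° × 64821.8 m/° ≈ 0.00324109 m.

0.003 metres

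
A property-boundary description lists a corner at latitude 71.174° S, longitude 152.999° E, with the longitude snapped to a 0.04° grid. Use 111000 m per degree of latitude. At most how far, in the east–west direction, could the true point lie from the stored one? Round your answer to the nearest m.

716 m

With a 0.04° grid the true value lies within half a step, ±0.04°/2 = ±0.02°, of the stored one.
Parallels shrink by cos φ, so at 71.174° a degree of longitude is 111000 × 0.3227 ≈ 35819.2 m.
East–west error: 0.02° × 35819.2 m/° ≈ 716.383 m.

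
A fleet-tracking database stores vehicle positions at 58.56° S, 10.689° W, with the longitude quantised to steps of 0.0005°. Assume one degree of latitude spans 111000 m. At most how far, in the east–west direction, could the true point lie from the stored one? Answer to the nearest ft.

47 ft

With a 0.0005° grid the true value lies within half a step, ±0.0005°/2 = ±0.00025°, of the stored one.
At latitude 58.56° a degree of longitude spans 111000 m × cos 58.56° = 111000 × 0.5216 ≈ 57898.2 m.
East–west error: 0.00025° × 57898.2 m/° ≈ 14.4745 m.
In feet: 14.4745 m ÷ 0.3048 ≈ 47.489 ft.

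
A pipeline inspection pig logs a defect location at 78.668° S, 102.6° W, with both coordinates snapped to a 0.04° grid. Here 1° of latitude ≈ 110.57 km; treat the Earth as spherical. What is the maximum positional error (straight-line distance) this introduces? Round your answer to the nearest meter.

2254 meters

With a 0.04° grid the true value lies within half a step, ±0.04°/2 = ±0.02°, of the stored one.
North–south component: 0.02° × 110570 = 2211.4 m.
East–west component at 78.668°: 0.02° × 110570 × cos 78.668° ≈ 0.02 × 21726.3 ≈ 434.526 m.
The two errors are perpendicular, so the maximum displacement is √(2211.4² + 434.526²) ≈ 2253.69 m.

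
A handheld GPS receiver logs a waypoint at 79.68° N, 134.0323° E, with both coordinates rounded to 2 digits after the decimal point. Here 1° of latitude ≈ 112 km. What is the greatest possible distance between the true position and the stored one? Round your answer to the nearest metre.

Rounding to 2 decimal places leaves each coordinate within ±0.005° of the true value.
North–south component: 0.005° × 112000 = 560 m.
Longitude error → 0.005 × 112000 × cos 79.68° = 0.005 × 112000 × 0.1791 ≈ 100.322 m.
Worst case both components are at the extreme and orthogonal: √(560² + 100.322²) ≈ 568.915 m.

569 metres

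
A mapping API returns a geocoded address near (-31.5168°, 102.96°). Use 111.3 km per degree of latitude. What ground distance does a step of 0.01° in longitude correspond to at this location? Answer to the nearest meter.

One degree of longitude here spans 111300 × cos 31.5168° = 111300 × 0.8525 ≈ 94881.8 m; 0.01° of that is 948.818 m.

949 meters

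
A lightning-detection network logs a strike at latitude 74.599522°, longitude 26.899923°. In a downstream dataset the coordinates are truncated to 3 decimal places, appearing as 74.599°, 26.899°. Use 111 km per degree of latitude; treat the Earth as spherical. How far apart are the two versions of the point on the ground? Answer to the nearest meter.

64 meters

Δlat = 74.599522 − 74.599 = +0.000522°; Δlon = 26.899923 − 26.899 = +0.000923°.
N–S: 0.000522° × 111000 m/° = 57.942 m.
East–west at this latitude: 0.000923° × 111000 × cos 74.599° ≈ 0.000923 × 29478.6 = 27.2087 m.
Hypotenuse of the two orthogonal shifts: √(57.942² + 27.2087²) = 64.0124 m.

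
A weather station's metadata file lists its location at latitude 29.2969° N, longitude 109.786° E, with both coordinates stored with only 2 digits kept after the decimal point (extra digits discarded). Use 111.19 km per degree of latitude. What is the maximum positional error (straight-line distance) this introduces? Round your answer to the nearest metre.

1475 metres

Truncating at 2 decimal places can drop up to a full unit in the last place, so each coordinate may be off by as much as 0.01°.
Latitude error → 0.01 × 111190 = 1111.9 m along the meridian.
E–W at 29.2969°: 0.01° × 111190 × cos 29.2969° = 0.01 × 111190 × 0.8721 ≈ 969.683 m.
Worst case both components are at the extreme and orthogonal: √(1111.9² + 969.683²) ≈ 1475.33 m.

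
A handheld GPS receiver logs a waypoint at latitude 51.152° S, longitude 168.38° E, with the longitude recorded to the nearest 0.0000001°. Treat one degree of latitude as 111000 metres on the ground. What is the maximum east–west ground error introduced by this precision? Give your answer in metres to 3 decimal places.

Rounding to 7 decimal places leaves the longitude within ±5e-08° of the true value.
At latitude 51.152° a degree of longitude spans 111000 m × cos 51.152° = 111000 × 0.6273 ≈ 69625.5 m.
So at most 5e-08° × 69625.5 ≈ 0.00348127 m east–west.

0.003 metres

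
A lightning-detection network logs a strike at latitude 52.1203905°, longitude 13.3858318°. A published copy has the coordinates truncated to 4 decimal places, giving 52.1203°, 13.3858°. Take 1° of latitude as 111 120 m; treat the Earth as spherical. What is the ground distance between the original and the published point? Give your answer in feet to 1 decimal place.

33.8 feet

Δlat = 52.1203905 − 52.1203 = +0.0000905°; Δlon = 13.3858318 − 13.3858 = +0.0000318°.
North–south shift: 0.0000905 × 111120 = 10.0564 m.
East–west at this latitude: 0.0000318° × 111120 × cos 52.1203° ≈ 0.0000318 × 68228.3 = 2.16966 m.
Combined displacement = (10.0564² + 2.16966²)^½ ≈ 10.2878 m.
In feet: 10.2878 m ÷ 0.3048 ≈ 33.752 ft.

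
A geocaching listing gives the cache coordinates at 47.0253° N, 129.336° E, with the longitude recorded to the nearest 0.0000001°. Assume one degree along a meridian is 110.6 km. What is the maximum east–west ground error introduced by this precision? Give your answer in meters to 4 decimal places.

0.0038 meters

Rounding to 7 decimal places leaves the longitude within ±5e-08° of the true value.
Parallels shrink by cos φ, so at 47.0253° a degree of longitude is 110600 × 0.6817 ≈ 75393.3 m.
East–west error: 5e-08° × 75393.3 m/° ≈ 0.00376966 m.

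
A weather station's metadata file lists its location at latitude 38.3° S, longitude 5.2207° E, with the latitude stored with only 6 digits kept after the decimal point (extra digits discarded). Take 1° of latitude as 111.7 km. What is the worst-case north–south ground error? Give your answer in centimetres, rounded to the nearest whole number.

11 centimetres

Truncating at 6 decimal places can drop up to a full unit in the last place, so the latitude may be off by as much as 1e-06°.
Along the meridian that is 1e-06° × 111700 m/° = 0.1117 m.
That is 0.1117 m = 11.17 cm.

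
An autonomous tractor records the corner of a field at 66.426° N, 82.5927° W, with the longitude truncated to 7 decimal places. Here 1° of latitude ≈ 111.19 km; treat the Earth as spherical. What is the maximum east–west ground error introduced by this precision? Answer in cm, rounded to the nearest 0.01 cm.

0.44 cm

Truncating at 7 decimal places can drop up to a full unit in the last place, so the longitude may be off by as much as 1e-07°.
At latitude 66.426° a degree of longitude spans 111190 m × cos 66.426° = 111190 × 0.3999 ≈ 44468.6 m.
Maximum E–W displacement: 1e-07 × 44468.6 = 0.00444686 m.
That is 0.00444686 m = 0.44469 cm.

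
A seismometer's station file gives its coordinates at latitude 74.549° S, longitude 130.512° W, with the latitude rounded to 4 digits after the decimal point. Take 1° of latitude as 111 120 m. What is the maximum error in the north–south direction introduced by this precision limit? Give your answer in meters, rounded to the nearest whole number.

6 meters

Rounding to 4 decimal places leaves the latitude within ±5e-05° of the true value.
North–south distance: 5e-05° × 111120 m/° = 5.556 m.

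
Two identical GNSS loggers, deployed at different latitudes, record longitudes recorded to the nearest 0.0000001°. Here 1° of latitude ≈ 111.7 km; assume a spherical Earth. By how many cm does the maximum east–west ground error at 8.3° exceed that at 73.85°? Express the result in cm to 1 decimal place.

0.4 cm

Rounding to 7 decimal places leaves the longitude within ±5e-08° of the true value.
Error at 8.3° = 5e-08° × 111700 × cos 8.3° ≈ 0.005585 × 0.9895 = 0.0055265 m.
Error at 73.85° = 5e-08° × 111700 × cos 73.85° ≈ 0.005585 × 0.2782 = 0.0015535 m.
So the lower-latitude error exceeds the higher by 0.0055265 − 0.0015535 = 0.003973 m.
That is 0.00397302 m = 0.3973 cm.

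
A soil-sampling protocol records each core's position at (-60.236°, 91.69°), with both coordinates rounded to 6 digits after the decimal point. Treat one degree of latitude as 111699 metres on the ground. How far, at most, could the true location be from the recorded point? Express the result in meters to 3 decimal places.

0.062 meters

Rounding to 6 decimal places leaves each coordinate within ±5e-07° of the true value.
N–S: 5e-07° × 111699 m/° = 0.0558495 m.
E–W at 60.236°: 5e-07° × 111699 × cos 60.236° = 5e-07 × 111699 × 0.4964 ≈ 0.0277253 m.
Worst case both components are at the extreme and orthogonal: √(0.0558495² + 0.0277253²) ≈ 0.0623527 m.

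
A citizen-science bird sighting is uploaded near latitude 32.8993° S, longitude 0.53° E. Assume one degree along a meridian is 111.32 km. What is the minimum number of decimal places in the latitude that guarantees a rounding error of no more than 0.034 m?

One degree of latitude covers 111320 m.
N decimal places → at most half a unit in the last place, 0.5 × 10⁻ᴺ° = 111320/2 × 10⁻ᴺ m.
Setting 55660 × 10⁻ᴺ ≤ 0.034 gives 10ᴺ ≥ 1.637e+06, i.e. N ≥ 6.21.
N = 6 would give 0.0557 m (too coarse); N = 7 gives 0.00557 m ≤ 0.034 m.

7 decimal places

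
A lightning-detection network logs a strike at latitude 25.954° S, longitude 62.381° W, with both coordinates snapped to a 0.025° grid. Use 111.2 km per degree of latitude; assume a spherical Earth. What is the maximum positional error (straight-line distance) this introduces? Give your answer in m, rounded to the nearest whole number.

With a 0.025° grid the true value lies within half a step, ±0.025°/2 = ±0.0125°, of the stored one.
Latitude error → 0.0125 × 111200 = 1390 m along the meridian.
E–W at 25.954°: 0.0125° × 111200 × cos 25.954° = 0.0125 × 111200 × 0.8991 ≈ 1249.81 m.
The two errors are perpendicular, so the maximum displacement is √(1390² + 1249.81²) ≈ 1869.26 m.

1869 m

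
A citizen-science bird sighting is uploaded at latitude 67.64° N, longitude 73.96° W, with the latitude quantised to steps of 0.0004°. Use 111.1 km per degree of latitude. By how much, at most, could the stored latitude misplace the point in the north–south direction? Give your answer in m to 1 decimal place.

22.2 m

With a 0.0004° grid the true value lies within half a step, ±0.0004°/2 = ±0.0002°, of the stored one.
Along the meridian that is 0.0002° × 111100 m/° = 22.22 m.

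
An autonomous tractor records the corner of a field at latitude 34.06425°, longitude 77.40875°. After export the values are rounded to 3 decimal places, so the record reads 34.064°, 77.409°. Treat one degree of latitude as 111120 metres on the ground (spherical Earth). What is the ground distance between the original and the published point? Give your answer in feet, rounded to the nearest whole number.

118 feet

The latitude changed by +0.00025° and the longitude by -0.00025°.
N–S: 0.00025° × 111120 m/° = 27.78 m.
E–W at 34.064°: -0.00025° × 111120 × cos 34.064° = -0.00025 × 111120 × 0.8284 ≈ -23.0133 m.
Combined displacement = (27.78² + 23.0133²)^½ ≈ 36.0741 m.
Converting: 36.0741 m × 3.2808 ft/m ≈ 118.35 ft.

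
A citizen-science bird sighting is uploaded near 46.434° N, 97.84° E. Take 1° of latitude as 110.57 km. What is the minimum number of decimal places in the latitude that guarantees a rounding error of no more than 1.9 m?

One degree of latitude covers 110570 m.
Rounding to N decimal places gives at most 0.5 × 10⁻ᴺ degrees of error, i.e. 0.5 × 10⁻ᴺ × 110570 m.
Setting 55285 × 10⁻ᴺ ≤ 1.9 gives 10ᴺ ≥ 2.91e+04, i.e. N ≥ 4.46.
So 5 decimal places suffice (0.553 m); 4 would allow up to 5.53 m.

5 decimal places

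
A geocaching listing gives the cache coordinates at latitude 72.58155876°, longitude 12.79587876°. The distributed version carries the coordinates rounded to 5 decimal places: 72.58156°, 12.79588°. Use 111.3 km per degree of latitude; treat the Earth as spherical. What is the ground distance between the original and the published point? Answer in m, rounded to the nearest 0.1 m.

The latitude changed by -0.00000124° and the longitude by -0.00000124°.
North–south shift: -0.00000124 × 111300 = -0.138012 m.
East–west at this latitude: -0.00000124° × 111300 × cos 72.5816° ≈ -0.00000124 × 33317.4 = -0.0413136 m.
Combined displacement = (0.138012² + 0.0413136²)^½ ≈ 0.144063 m.

0.1 m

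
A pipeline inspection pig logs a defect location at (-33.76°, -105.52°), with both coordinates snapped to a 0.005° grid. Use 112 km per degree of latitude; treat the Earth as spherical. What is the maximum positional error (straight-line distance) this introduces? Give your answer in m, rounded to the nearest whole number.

364 m

With a 0.005° grid the true value lies within half a step, ±0.005°/2 = ±0.0025°, of the stored one.
Latitude error → 0.0025 × 112000 = 280 m along the meridian.
Longitude error → 0.0025 × 112000 × cos 33.76° = 0.0025 × 112000 × 0.8314 ≈ 232.784 m.
Worst case both components are at the extreme and orthogonal: √(280² + 232.784²) ≈ 364.127 m.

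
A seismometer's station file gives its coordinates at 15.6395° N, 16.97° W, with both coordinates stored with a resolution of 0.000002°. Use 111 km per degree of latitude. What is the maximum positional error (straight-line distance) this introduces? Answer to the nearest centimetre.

With a 0.000002° grid the true value lies within half a step, ±0.000002°/2 = ±1e-06°, of the stored one.
N–S: 1e-06° × 111000 m/° = 0.111 m.
Longitude error → 1e-06 × 111000 × cos 15.6395° = 1e-06 × 111000 × 0.9630 ≈ 0.10689 m.
The two errors are perpendicular, so the maximum displacement is √(0.111² + 0.10689²) ≈ 0.154099 m.
That is 0.154099 m = 15.41 cm.

15 centimetres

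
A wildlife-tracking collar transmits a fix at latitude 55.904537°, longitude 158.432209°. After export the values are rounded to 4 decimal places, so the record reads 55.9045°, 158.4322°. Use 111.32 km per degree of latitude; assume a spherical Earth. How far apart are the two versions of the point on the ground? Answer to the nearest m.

The latitude changed by +0.000037° and the longitude by +0.000009°.
N–S: 0.000037° × 111320 m/° = 4.11884 m.
E–W at 55.9045°: 0.000009° × 111320 × cos 55.9045° = 0.000009 × 111320 × 0.5606 ≈ 0.561628 m.
Combined displacement = (4.11884² + 0.561628²)^½ ≈ 4.15695 m.

4 m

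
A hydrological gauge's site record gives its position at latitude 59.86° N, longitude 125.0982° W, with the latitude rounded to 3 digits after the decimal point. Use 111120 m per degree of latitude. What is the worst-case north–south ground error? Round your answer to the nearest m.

56 m

Rounding to 3 decimal places leaves the latitude within ±0.0005° of the true value.
North–south distance: 0.0005° × 111120 m/° = 55.56 m.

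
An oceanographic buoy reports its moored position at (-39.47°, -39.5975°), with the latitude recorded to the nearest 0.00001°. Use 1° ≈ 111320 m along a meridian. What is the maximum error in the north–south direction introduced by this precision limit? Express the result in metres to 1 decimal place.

0.6 metres

Rounding to 5 decimal places leaves the latitude within ±5e-06° of the true value.
North–south distance: 5e-06° × 111320 m/° = 0.5566 m.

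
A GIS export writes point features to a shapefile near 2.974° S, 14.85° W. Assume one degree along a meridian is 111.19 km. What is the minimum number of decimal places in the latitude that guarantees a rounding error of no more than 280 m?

One degree of latitude covers 111190 m.
With N decimal places the half-ulp bound is 0.5·10⁻ᴺ°, or 0.5·10⁻ᴺ × 111190 m on the ground.
Setting 55595 × 10⁻ᴺ ≤ 280 gives 10ᴺ ≥ 198.6, i.e. N ≥ 2.30.
At 2 places the error can reach 556 m, but 3 places keeps it to 55.6 m.

3 decimal places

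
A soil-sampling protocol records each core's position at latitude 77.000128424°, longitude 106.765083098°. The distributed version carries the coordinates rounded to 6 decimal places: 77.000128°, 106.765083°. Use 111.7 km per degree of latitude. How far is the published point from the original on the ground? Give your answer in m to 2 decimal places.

0.05 m

Δlat = 77.000128424 − 77.000128 = +0.000000424°; Δlon = 106.765083098 − 106.765083 = +0.000000098°.
N–S: 0.000000424° × 111700 m/° = 0.0473608 m.
East–west at this latitude: 0.000000098° × 111700 × cos 77.0001° ≈ 0.000000098 × 25126.8 = 0.00246243 m.
Hypotenuse of the two orthogonal shifts: √(0.0473608² + 0.00246243²) = 0.0474248 m.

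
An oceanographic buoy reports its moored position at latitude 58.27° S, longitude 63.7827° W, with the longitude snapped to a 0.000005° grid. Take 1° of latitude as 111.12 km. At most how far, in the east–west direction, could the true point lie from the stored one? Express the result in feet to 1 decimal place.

0.5 feet

With a 0.000005° grid the true value lies within half a step, ±0.000005°/2 = ±2.5e-06°, of the stored one.
At latitude 58.27° a degree of longitude spans 111120 m × cos 58.27° = 111120 × 0.5259 ≈ 58439.9 m.
East–west error: 2.5e-06° × 58439.9 m/° ≈ 0.1461 m.
Converting: 0.1461 m × 3.2808 ft/m ≈ 0.47933 ft.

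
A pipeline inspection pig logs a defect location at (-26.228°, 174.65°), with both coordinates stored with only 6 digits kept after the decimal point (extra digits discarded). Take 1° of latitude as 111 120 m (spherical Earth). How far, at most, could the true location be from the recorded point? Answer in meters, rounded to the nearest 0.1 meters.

0.1 meters

Truncating at 6 decimal places can drop up to a full unit in the last place, so each coordinate may be off by as much as 1e-06°.
Latitude error → 1e-06 × 111120 = 0.11112 m along the meridian.
E–W at 26.228°: 1e-06° × 111120 × cos 26.228° = 1e-06 × 111120 × 0.8970 ≈ 0.0996794 m.
Combining orthogonally: (0.11112² + 0.0996794²)^½ ≈ 0.149277 m.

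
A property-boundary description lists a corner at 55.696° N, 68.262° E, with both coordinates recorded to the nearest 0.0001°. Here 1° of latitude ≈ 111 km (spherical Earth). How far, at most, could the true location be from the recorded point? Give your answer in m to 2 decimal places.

Rounding to 4 decimal places leaves each coordinate within ±5e-05° of the true value.
North–south component: 5e-05° × 111000 = 5.55 m.
Longitude error → 5e-05 × 111000 × cos 55.696° = 5e-05 × 111000 × 0.5636 ≈ 3.12789 m.
The two errors are perpendicular, so the maximum displacement is √(5.55² + 3.12789²) ≈ 6.37073 m.

6.37 m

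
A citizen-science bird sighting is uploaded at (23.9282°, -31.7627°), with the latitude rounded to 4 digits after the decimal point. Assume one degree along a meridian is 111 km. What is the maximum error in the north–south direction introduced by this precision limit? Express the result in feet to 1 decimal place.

18.2 feet

Rounding to 4 decimal places leaves the latitude within ±5e-05° of the true value.
So the N–S error is at most 5e-05 × 111000 = 5.55 m.
In feet: 5.55 m ÷ 0.3048 ≈ 18.209 ft.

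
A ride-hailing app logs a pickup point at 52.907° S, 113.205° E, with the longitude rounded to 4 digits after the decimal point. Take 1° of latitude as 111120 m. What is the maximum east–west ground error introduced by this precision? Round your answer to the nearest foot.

Rounding to 4 decimal places leaves the longitude within ±5e-05° of the true value.
Parallels shrink by cos φ, so at 52.907° a degree of longitude is 111120 × 0.6031 ≈ 67017.6 m.
So at most 5e-05° × 67017.6 ≈ 3.35088 m east–west.
In feet: 3.35088 m ÷ 0.3048 ≈ 10.994 ft.

11 feet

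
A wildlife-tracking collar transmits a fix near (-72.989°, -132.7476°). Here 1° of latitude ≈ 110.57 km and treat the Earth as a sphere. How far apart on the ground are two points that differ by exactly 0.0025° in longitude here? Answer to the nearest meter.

One degree of longitude here spans 110570 × cos 72.989° = 110570 × 0.2926 ≈ 32347.8 m; 0.0025° of that is 80.8696 m.

81 meters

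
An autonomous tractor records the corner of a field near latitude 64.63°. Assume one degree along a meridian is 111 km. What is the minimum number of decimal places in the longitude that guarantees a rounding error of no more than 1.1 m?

At 64.63° one degree of longitude covers 111000 × cos 64.63° ≈ 111000 × 0.4285 ≈ 47559.3 m.
With N decimal places the half-ulp bound is 0.5·10⁻ᴺ°, or 0.5·10⁻ᴺ × 47559.3 m on the ground.
Setting 23779.6 × 10⁻ᴺ ≤ 1.1 gives 10ᴺ ≥ 2.162e+04, i.e. N ≥ 4.33.
N = 4 would give 2.38 m (too coarse); N = 5 gives 0.238 m ≤ 1.1 m.

5 decimal places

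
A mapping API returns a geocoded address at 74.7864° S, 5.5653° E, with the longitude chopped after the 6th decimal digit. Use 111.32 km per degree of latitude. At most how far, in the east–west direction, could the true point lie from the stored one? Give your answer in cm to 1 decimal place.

Truncating at 6 decimal places can drop up to a full unit in the last place, so the longitude may be off by as much as 1e-06°.
Parallels shrink by cos φ, so at 74.7864° a degree of longitude is 111320 × 0.2624 ≈ 29212.4 m.
East–west error: 1e-06° × 29212.4 m/° ≈ 0.0292124 m.
That is 0.0292124 m = 2.9212 cm.

2.9 cm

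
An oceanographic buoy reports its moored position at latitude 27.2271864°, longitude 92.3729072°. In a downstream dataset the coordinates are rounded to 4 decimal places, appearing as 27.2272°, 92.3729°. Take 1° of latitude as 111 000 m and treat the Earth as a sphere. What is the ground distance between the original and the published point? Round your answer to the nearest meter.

The latitude changed by -0.0000136° and the longitude by +0.0000072°.
N–S: -0.0000136° × 111000 m/° = -1.5096 m.
E–W at 27.2272°: 0.0000072° × 111000 × cos 27.2272° = 0.0000072 × 111000 × 0.8892 ≈ 0.710648 m.
Hypotenuse of the two orthogonal shifts: √(1.5096² + 0.710648²) = 1.66851 m.

2 meters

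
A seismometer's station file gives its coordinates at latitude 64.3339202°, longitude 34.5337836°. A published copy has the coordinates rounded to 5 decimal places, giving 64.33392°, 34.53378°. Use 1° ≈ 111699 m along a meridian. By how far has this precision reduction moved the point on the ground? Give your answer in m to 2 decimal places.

Δlat = 64.3339202 − 64.33392 = +0.0000002°; Δlon = 34.5337836 − 34.53378 = +0.0000036°.
North–south shift: 0.0000002 × 111699 = 0.0223398 m.
E–W at 64.3339°: 0.0000036° × 111699 × cos 64.3339° = 0.0000036 × 111699 × 0.4331 ≈ 0.174167 m.
Combined displacement = (0.0223398² + 0.174167²)^½ ≈ 0.175594 m.

0.18 m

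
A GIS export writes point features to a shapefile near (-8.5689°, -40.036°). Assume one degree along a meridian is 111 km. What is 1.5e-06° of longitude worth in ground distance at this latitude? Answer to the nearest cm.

At 8.5689° a degree of longitude is 111000 × cos 8.5689° ≈ 109761 m, so 1.5e-06° corresponds to 0.164641 m.
That is 0.164641 m = 16.464 cm.

16 cm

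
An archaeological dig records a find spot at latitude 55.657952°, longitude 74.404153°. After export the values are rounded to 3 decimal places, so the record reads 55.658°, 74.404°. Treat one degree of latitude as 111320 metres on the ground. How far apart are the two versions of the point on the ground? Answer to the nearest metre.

11 metres

The latitude changed by -0.000048° and the longitude by +0.000153°.
North–south shift: -0.000048 × 111320 = -5.34336 m.
East–west at this latitude: 0.000153° × 111320 × cos 55.658° ≈ 0.000153 × 62799.1 = 9.60826 m.
Distance: √(5.34336² + 9.60826²) ≈ 10.9941 m.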